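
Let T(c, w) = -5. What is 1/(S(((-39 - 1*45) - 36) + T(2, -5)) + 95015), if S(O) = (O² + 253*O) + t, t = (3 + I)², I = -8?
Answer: 1/79040 ≈ 1.2652e-5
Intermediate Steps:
t = 25 (t = (3 - 8)² = (-5)² = 25)
S(O) = 25 + O² + 253*O (S(O) = (O² + 253*O) + 25 = 25 + O² + 253*O)
1/(S(((-39 - 1*45) - 36) + T(2, -5)) + 95015) = 1/((25 + (((-39 - 1*45) - 36) - 5)² + 253*(((-39 - 1*45) - 36) - 5)) + 95015) = 1/((25 + (((-39 - 45) - 36) - 5)² + 253*(((-39 - 45) - 36) - 5)) + 95015) = 1/((25 + ((-84 - 36) - 5)² + 253*((-84 - 36) - 5)) + 95015) = 1/((25 + (-120 - 5)² + 253*(-120 - 5)) + 95015) = 1/((25 + (-125)² + 253*(-125)) + 95015) = 1/((25 + 15625 - 31625) + 95015) = 1/(-15975 + 95015) = 1/79040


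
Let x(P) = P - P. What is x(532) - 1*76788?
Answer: -76788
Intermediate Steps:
x(P) = 0
x(532) - 1*76788 = 0 - 1*76788 = 0 - 76788 = -76788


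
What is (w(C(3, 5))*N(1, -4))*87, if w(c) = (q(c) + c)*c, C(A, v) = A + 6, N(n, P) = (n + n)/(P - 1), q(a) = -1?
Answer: -12528/5 ≈ -2505.6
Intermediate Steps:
N(n, P) = 2*n/(-1 + P) (N(n, P) = (2*n)/(-1 + P) = 2*n/(-1 + P))
C(A, v) = 6 + A
w(c) = c*(-1 + c) (w(c) = (-1 + c)*c = c*(-1 + c))
(w(C(3, 5))*N(1, -4))*87 = (((6 + 3)*(-1 + (6 + 3)))*(2*1/(-1 - 4)))*87 = ((9*(-1 + 9))*(2*1/(-5)))*87 = ((9*8)*(2*1*(-⅕)))*87 = (72*(-⅖))*87 = -144/5*87 = -12528/5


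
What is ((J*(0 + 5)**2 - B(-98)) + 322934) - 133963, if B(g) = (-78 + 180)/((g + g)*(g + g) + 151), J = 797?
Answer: 8056491930/38567 ≈ 2.0890e+5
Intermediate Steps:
B(g) = 102/(151 + 4*g**2) (B(g) = 102/((2*g)*(2*g) + 151) = 102/(4*g**2 + 151) = 102/(151 + 4*g**2))
((J*(0 + 5)**2 - B(-98)) + 322934) - 133963 = ((797*(0 + 5)**2 - 102/(151 + 4*(-98)**2)) + 322934) - 133963 = ((797*5**2 - 102/(151 + 4*9604)) + 322934) - 133963 = ((797*25 - 102/(151 + 38416)) + 322934) - 133963 = ((19925 - 102/38567) + 322934) - 133963 = (768447373/38567 + 322934) - 133963 = 13223042951/38567 - 133963 = 8056491930/38567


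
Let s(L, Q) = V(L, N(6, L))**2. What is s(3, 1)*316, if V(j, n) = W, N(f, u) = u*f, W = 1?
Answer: 316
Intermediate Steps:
N(f, u) = f*u
V(j, n) = 1
s(L, Q) = 1 (s(L, Q) = 1**2 = 1)
s(3, 1)*316 = 1*316 = 316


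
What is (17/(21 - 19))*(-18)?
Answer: -153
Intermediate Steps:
(17/(21 - 19))*(-18) = (17/2)*(-18) = -153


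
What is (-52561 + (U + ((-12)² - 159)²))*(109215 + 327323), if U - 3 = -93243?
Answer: -63549455888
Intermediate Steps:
U = -93240 (U = 3 - 93243 = -93240)
(-52561 + (U + ((-12)² - 159)²))*(109215 + 327323) = (-52561 + (-93240 + ((-12)² - 159)²))*(109215 + 327323) = (-52561 + (-93240 + (144 - 159)²))*436538 = (-52561 + (-93240 + (-15)²))*436538 = (-52561 + (-93240 + 225))*436538 = (-52561 - 93015)*436538 = -145576*436538 = -63549455888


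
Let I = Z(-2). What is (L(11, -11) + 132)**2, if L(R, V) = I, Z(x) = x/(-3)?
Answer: 158404/9 ≈ 17600.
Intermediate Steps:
Z(x) = -x/3 (Z(x) = x*(-1/3) = -x/3)
I = 2/3 (I = -1/3*(-2) = 2/3 ≈ 0.66667)
L(R, V) = 2/3
(L(11, -11) + 132)**2 = (2/3 + 132)**2 = (398/3)**2 = 158404/9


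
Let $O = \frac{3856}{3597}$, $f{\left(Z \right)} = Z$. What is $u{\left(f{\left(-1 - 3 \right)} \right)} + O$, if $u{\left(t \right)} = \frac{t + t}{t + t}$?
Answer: $\frac{7453}{3597} \approx 2.072$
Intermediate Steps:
$u{\left(t \right)} = 1$ ($u{\left(t \right)} = \frac{2 t}{2 t} = 2 t \frac{1}{2 t} = 1$)
$O = \frac{3856}{3597}$ ($O = 3856 \cdot \frac{1}{3597} = \frac{3856}{3597} \approx 1.072$)
$u{\left(f{\left(-1 - 3 \right)} \right)} + O = 1 + \frac{3856}{3597} = \frac{7453}{3597}$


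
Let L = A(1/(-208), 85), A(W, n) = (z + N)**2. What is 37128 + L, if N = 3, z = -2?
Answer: 37129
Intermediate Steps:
A(W, n) = 1 (A(W, n) = (-2 + 3)**2 = 1**2 = 1)
L = 1
37128 + L = 37128 + 1 = 37129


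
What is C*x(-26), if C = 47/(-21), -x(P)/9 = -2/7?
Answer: -282/49 ≈ -5.7551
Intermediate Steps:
x(P) = 18/7 (x(P) = -(-18)/7 = -9*(-2/7) = 18/7)
C = -47/21 (C = 47*(-1/21) = -47/21 ≈ -2.2381)
C*x(-26) = -47/21*18/7 = -282/49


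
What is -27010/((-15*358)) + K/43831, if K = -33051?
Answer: 100639144/23537247 ≈ 4.2757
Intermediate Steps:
-27010/((-15*358)) + K/43831 = -27010/((-15*358)) - 33051/43831 = -27010/(-5370) - 33051*1/43831 = -27010*(-1/5370) - 33051/43831 = 2701/537 - 33051/43831 = 100639144/23537247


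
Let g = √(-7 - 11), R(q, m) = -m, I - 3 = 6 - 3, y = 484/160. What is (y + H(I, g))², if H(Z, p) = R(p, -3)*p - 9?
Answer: (239 - 360*I*√2)²/1600 ≈ -126.3 - 152.1*I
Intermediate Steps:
y = 121/40 (y = 484*(1/160) = 121/40 ≈ 3.0250)
I = 6 (I = 3 + (6 - 3) = 3 + 3 = 6)
g = 3*I*√2 (g = √(-18) = 3*I*√2 ≈ 4.2426*I)
H(Z, p) = -9 + 3*p (H(Z, p) = (-1*(-3))*p - 9 = 3*p - 9 = -9 + 3*p)
(y + H(I, g))² = (121/40 + (-9 + 3*(3*I*√2)))² = (121/40 + (-9 + 9*I*√2))² = (-239/40 + 9*I*√2)²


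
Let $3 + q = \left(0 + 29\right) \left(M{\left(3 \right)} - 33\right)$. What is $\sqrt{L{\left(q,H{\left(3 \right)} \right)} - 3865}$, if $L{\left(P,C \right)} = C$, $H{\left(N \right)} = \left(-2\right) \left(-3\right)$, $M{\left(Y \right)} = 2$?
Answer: $i \sqrt{3859} \approx 62.121 i$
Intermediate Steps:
$H{\left(N \right)} = 6$
$q = -902$ ($q = -3 + \left(0 + 29\right) \left(2 - 33\right) = -3 + 29 \left(-31\right) = -3 - 899 = -902$)
$\sqrt{L{\left(q,H{\left(3 \right)} \right)} - 3865} = \sqrt{6 - 3865} = \sqrt{-3859} = i \sqrt{3859}$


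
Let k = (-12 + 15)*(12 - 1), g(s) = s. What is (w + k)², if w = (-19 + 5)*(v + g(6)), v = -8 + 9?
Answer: 4225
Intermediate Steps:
v = 1
w = -98 (w = (-19 + 5)*(1 + 6) = -14*7 = -98)
k = 33 (k = 3*11 = 33)
(w + k)² = (-98 + 33)² = (-65)² = 4225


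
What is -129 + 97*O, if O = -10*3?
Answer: -3039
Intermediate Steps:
O = -30
-129 + 97*O = -129 + 97*(-30) = -129 - 2910 = -3039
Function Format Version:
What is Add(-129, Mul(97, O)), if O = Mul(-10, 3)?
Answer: -3039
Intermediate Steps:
O = -30
Add(-129, Mul(97, O)) = Add(-129, Mul(97, -30)) = Add(-129, -2910) = -3039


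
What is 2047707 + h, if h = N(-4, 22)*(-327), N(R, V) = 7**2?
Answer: 2031684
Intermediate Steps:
N(R, V) = 49
h = -16023 (h = 49*(-327) = -16023)
2047707 + h = 2047707 - 16023 = 2031684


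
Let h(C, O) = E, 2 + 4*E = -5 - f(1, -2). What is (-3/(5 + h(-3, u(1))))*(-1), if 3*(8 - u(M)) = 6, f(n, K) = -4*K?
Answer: 12/5 ≈ 2.4000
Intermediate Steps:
u(M) = 6 (u(M) = 8 - ⅓*6 = 8 - 2 = 6)
E = -15/4 (E = -½ + (-5 - (-4)*(-2))/4 = -½ + (-5 - 1*8)/4 = -½ + (-5 - 8)/4 = -½ + (¼)*(-13) = -½ - 13/4 = -15/4 ≈ -3.7500)
h(C, O) = -15/4
(-3/(5 + h(-3, u(1))))*(-1) = (-3/(5 - 15/4))*(-1) = (-3/(5/4))*(-1) = ((⅘)*(-3))*(-1) = -12/5*(-1) = 12/5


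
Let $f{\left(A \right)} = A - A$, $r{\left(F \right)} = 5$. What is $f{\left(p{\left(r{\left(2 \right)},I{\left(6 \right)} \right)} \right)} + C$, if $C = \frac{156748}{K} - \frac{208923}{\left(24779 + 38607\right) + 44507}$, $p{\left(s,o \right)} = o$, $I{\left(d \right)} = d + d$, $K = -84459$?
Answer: $- \frac{34557439621}{9112534887} \approx -3.7923$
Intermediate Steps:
$I{\left(d \right)} = 2 d$
$f{\left(A \right)} = 0$
$C = - \frac{34557439621}{9112534887}$ ($C = \frac{156748}{-84459} - \frac{208923}{\left(24779 + 38607\right) + 44507} = 156748 \left(- \frac{1}{84459}\right) - \frac{208923}{63386 + 44507} = - \frac{156748}{84459} - \frac{208923}{107893} = - \frac{34557439621}{9112534887} \approx -3.7923$)
$f{\left(p{\left(r{\left(2 \right)},I{\left(6 \right)} \right)} \right)} + C = 0 - \frac{34557439621}{9112534887} = - \frac{34557439621}{9112534887}$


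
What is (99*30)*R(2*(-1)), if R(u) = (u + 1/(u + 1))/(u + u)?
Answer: 4455/2 ≈ 2227.5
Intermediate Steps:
R(u) = (u + 1/(1 + u))/(2*u) (R(u) = (u + 1/(1 + u))/((2*u)) = (u + 1/(1 + u))*(1/(2*u)) = (u + 1/(1 + u))/(2*u))
(99*30)*R(2*(-1)) = (99*30)*((1 + 2*(-1) + (2*(-1))²)/(2*((2*(-1)))*(1 + 2*(-1)))) = 2970*((½)*(1 - 2 + (-2)²)/(-2*(1 - 2))) = 2970*((½)*(-½)*(1 - 2 + 4)/(-1)) = 2970*((½)*(-½)*(-1)*3) = 2970*(¾) = 4455/2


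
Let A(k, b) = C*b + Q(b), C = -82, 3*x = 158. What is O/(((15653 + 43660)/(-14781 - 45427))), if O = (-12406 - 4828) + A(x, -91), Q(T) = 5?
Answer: 588051536/59313 ≈ 9914.4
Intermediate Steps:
x = 158/3 (x = (⅓)*158 = 158/3 ≈ 52.667)
A(k, b) = 5 - 82*b (A(k, b) = -82*b + 5 = 5 - 82*b)
O = -9767 (O = (-12406 - 4828) + (5 - 82*(-91)) = -17234 + (5 + 7462) = -17234 + 7467 = -9767)
O/(((15653 + 43660)/(-14781 - 45427))) = -9767*(-14781 - 45427)/(15653 + 43660) = -9767/(59313/(-60208)) = -9767/(59313*(-1/60208)) = -9767/(-59313/60208) = -9767*(-60208/59313) = 588051536/59313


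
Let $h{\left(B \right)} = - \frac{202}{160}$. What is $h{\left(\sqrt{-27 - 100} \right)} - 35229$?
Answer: $- \frac{2818421}{80} \approx -35230.0$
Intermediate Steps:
$h{\left(B \right)} = - \frac{101}{80}$ ($h{\left(B \right)} = \left(-202\right) \frac{1}{160} = - \frac{101}{80}$)
$h{\left(\sqrt{-27 - 100} \right)} - 35229 = - \frac{101}{80} - 35229 = - \frac{2818421}{80}$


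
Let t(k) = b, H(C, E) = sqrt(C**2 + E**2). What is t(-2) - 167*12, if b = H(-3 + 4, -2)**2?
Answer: -1999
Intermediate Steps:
b = 5 (b = (sqrt((-3 + 4)**2 + (-2)**2))**2 = (sqrt(1**2 + 4))**2 = (sqrt(1 + 4))**2 = (sqrt(5))**2 = 5)
t(k) = 5
t(-2) - 167*12 = 5 - 167*12 = 5 - 2004 = -1999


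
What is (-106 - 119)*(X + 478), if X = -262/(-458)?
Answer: -24658425/229 ≈ -1.0768e+5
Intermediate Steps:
X = 131/229 (X = -262*(-1/458) = 131/229 ≈ 0.57205)
(-106 - 119)*(X + 478) = (-106 - 119)*(131/229 + 478) = -225*109593/229 = -24658425/229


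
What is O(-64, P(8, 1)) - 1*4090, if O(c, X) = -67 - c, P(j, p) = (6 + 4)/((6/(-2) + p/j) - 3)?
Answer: -4093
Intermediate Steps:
P(j, p) = 10/(-6 + p/j) (P(j, p) = 10/((6*(-½) + p/j) - 3) = 10/((-3 + p/j) - 3) = 10/(-6 + p/j))
O(-64, P(8, 1)) - 1*4090 = (-67 - 1*(-64)) - 1*4090 = (-67 + 64) - 4090 = -3 - 4090 = -4093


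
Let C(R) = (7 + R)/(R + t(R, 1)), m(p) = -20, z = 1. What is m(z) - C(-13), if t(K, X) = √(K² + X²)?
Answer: 58 + 6*√170 ≈ 136.23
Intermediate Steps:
C(R) = (7 + R)/(R + √(1 + R²)) (C(R) = (7 + R)/(R + √(R² + 1²)) = (7 + R)/(R + √(R² + 1)) = (7 + R)/(R + √(1 + R²)))
m(z) - C(-13) = -20 - (7 - 13)/(-13 + √(1 + (-13)²)) = -20 - (-6)/(-13 + √(1 + 169)) = -20 - (-6)/(-13 + √170) = -20 + 6/(-13 + √170)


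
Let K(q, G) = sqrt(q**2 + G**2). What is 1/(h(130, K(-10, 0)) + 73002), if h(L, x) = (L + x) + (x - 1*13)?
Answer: 1/73139 ≈ 1.3673e-5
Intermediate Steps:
K(q, G) = sqrt(G**2 + q**2)
h(L, x) = -13 + L + 2*x (h(L, x) = (L + x) + (x - 13) = (L + x) + (-13 + x) = -13 + L + 2*x)
1/(h(130, K(-10, 0)) + 73002) = 1/((-13 + 130 + 2*sqrt(0**2 + (-10)**2)) + 73002) = 1/((-13 + 130 + 2*sqrt(0 + 100)) + 73002) = 1/((-13 + 130 + 2*sqrt(100)) + 73002) = 1/((-13 + 130 + 2*10) + 73002) = 1/((-13 + 130 + 20) + 73002) = 1/(137 + 73002) = 1/73139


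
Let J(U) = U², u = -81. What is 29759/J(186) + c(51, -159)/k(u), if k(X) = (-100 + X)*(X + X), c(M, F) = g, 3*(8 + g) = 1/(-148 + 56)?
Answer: 6687759869/7777249992 ≈ 0.85991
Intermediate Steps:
g = -2209/276 (g = -8 + 1/(3*(-148 + 56)) = -8 + (⅓)/(-92) = -8 + (⅓)*(-1/92) = -8 - 1/276 = -2209/276 ≈ -8.0036)
c(M, F) = -2209/276
k(X) = 2*X*(-100 + X) (k(X) = (-100 + X)*(2*X) = 2*X*(-100 + X))
29759/J(186) + c(51, -159)/k(u) = 29759/(186²) - 2209*(-1/(162*(-100 - 81)))/276 = 29759/34596 - 2209/(276*(2*(-81)*(-181))) = 29759*(1/34596) - 2209/276/29322 = 29759/34596 - 2209/276*1/29322 = 29759/34596 - 2209/8092872 = 6687759869/7777249992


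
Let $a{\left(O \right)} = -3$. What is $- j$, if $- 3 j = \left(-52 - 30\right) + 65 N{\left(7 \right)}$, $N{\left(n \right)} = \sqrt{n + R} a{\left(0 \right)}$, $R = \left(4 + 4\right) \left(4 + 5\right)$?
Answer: $- \frac{82}{3} - 65 \sqrt{79} \approx -605.07$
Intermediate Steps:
$R = 72$ ($R = 8 \cdot 9 = 72$)
$N{\left(n \right)} = - 3 \sqrt{72 + n}$ ($N{\left(n \right)} = \sqrt{n + 72} \left(-3\right) = \sqrt{72 + n} \left(-3\right) = - 3 \sqrt{72 + n}$)
$j = \frac{82}{3} + 65 \sqrt{79}$ ($j = - \frac{\left(-52 - 30\right) + 65 \left(- 3 \sqrt{72 + 7}\right)}{3} = - \frac{\left(-52 - 30\right) + 65 \left(- 3 \sqrt{79}\right)}{3} = - \frac{-82 - 195 \sqrt{79}}{3} = \frac{82}{3} + 65 \sqrt{79} \approx 605.07$)
$- j = - (\frac{82}{3} + 65 \sqrt{79}) = - \frac{82}{3} - 65 \sqrt{79}$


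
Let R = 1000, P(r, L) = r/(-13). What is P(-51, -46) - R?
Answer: -12949/13 ≈ -996.08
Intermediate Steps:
P(r, L) = -r/13 (P(r, L) = r*(-1/13) = -r/13)
P(-51, -46) - R = -1/13*(-51) - 1*1000 = 51/13 - 1000 = -12949/13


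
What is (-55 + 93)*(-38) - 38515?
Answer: -39959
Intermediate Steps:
(-55 + 93)*(-38) - 38515 = 38*(-38) - 38515 = -1444 - 38515 = -39959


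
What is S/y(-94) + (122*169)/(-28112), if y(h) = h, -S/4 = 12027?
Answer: 337618501/660632 ≈ 511.05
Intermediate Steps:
S = -48108 (S = -4*12027 = -48108)
S/y(-94) + (122*169)/(-28112) = -48108/(-94) + (122*169)/(-28112) = -48108*(-1/94) + 20618*(-1/28112) = 24054/47 - 10309/14056 = 337618501/660632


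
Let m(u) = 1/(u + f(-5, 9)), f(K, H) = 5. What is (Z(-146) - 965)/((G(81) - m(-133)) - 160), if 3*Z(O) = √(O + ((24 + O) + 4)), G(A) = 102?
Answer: 123520/7423 - 256*I*√66/22269 ≈ 16.64 - 0.093392*I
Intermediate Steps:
m(u) = 1/(5 + u) (m(u) = 1/(u + 5) = 1/(5 + u))
Z(O) = √(28 + 2*O)/3 (Z(O) = √(O + ((24 + O) + 4))/3 = √(O + (28 + O))/3 = √(28 + 2*O)/3)
(Z(-146) - 965)/((G(81) - m(-133)) - 160) = (√(28 + 2*(-146))/3 - 965)/((102 - 1/(5 - 133)) - 160) = (√(28 - 292)/3 - 965)/((102 - 1/(-128)) - 160) = (√(-264)/3 - 965)/((102 - 1*(-1/128)) - 160) = ((2*I*√66)/3 - 965)/((102 + 1/128) - 160) = (2*I*√66/3 - 965)/(13057/128 - 160) = (-965 + 2*I*√66/3)/(-7423/128) = (-965 + 2*I*√66/3)*(-128/7423) = 123520/7423 - 256*I*√66/22269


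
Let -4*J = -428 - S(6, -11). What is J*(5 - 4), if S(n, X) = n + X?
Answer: 423/4 ≈ 105.75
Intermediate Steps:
S(n, X) = X + n
J = 423/4 (J = -(-428 - (-11 + 6))/4 = -(-428 - 1*(-5))/4 = -(-428 + 5)/4 = -1/4*(-423) = 423/4 ≈ 105.75)
J*(5 - 4) = 423*(5 - 4)/4 = (423/4)*1 = 423/4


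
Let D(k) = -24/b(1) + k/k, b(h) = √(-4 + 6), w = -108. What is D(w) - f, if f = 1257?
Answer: -1256 - 12*√2 ≈ -1273.0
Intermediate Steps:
b(h) = √2
D(k) = 1 - 12*√2 (D(k) = -24*√2/2 + k/k = -12*√2 + 1 = 1 - 12*√2)
D(w) - f = (1 - 12*√2) - 1*1257 = (1 - 12*√2) - 1257 = -1256 - 12*√2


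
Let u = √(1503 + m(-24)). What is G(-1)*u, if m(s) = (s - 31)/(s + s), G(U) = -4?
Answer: -√216597/3 ≈ -155.13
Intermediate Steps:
m(s) = (-31 + s)/(2*s) (m(s) = (-31 + s)/((2*s)) = (-31 + s)*(1/(2*s)) = (-31 + s)/(2*s))
u = √216597/12 (u = √(1503 + (½)*(-31 - 24)/(-24)) = √(1503 + (½)*(-1/24)*(-55)) = √(1503 + 55/48) = √(72199/48) = √216597/12 ≈ 38.783)
G(-1)*u = -√216597/3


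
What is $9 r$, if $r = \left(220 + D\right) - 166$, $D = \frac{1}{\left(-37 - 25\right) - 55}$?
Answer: $\frac{6317}{13} \approx 485.92$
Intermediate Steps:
$D = - \frac{1}{117}$ ($D = \frac{1}{-62 - 55} = \frac{1}{-117} = - \frac{1}{117} \approx -0.008547$)
$r = \frac{6317}{117}$ ($r = \left(220 - \frac{1}{117}\right) - 166 = \frac{25739}{117} - 166 = \frac{6317}{117} \approx 53.991$)
$9 r = 9 \cdot \frac{6317}{117} = \frac{6317}{13}$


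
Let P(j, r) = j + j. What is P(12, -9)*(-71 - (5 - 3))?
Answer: -1752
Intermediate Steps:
P(j, r) = 2*j
P(12, -9)*(-71 - (5 - 3)) = (2*12)*(-71 - (5 - 3)) = 24*(-71 - 1*2) = 24*(-71 - 2) = 24*(-73) = -1752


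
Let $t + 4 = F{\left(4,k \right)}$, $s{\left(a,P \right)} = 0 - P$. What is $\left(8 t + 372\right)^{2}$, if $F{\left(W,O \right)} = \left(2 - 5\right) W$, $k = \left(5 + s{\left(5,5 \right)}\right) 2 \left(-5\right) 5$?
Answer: $59536$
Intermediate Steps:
$s{\left(a,P \right)} = - P$
$k = 0$ ($k = \left(5 - 5\right) 2 \left(-5\right) 5 = \left(5 - 5\right) \left(\left(-10\right) 5\right) = 0 \left(-50\right) = 0$)
$F{\left(W,O \right)} = - 3 W$
$t = -16$ ($t = -4 - 12 = -16$)
$\left(8 t + 372\right)^{2} = \left(8 \left(-16\right) + 372\right)^{2} = \left(-128 + 372\right)^{2} = 244^{2} = 59536$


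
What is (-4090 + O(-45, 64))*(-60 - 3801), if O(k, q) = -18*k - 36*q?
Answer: 21559824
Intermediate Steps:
O(k, q) = -36*q - 18*k
(-4090 + O(-45, 64))*(-60 - 3801) = (-4090 + (-36*64 - 18*(-45)))*(-60 - 3801) = (-4090 + (-2304 + 810))*(-3861) = (-4090 - 1494)*(-3861) = -5584*(-3861) = 21559824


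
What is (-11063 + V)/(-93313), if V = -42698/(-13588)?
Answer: 75140673/633968522 ≈ 0.11852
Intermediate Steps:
V = 21349/6794 (V = -42698*(-1/13588) = 21349/6794 ≈ 3.1423)
(-11063 + V)/(-93313) = (-11063 + 21349/6794)/(-93313) = -75140673/6794*(-1/93313) = 75140673/633968522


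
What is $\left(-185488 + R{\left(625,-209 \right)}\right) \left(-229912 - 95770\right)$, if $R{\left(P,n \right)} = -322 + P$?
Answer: $60311421170$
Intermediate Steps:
$\left(-185488 + R{\left(625,-209 \right)}\right) \left(-229912 - 95770\right) = \left(-185488 + \left(-322 + 625\right)\right) \left(-229912 - 95770\right) = \left(-185488 + 303\right) \left(-325682\right) = \left(-185185\right) \left(-325682\right) = 60311421170$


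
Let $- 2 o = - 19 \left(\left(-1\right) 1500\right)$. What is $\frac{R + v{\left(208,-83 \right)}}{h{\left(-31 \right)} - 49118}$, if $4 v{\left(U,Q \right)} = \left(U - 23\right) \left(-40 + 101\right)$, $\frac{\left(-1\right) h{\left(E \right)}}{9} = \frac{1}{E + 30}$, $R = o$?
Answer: $\frac{45715}{196436} \approx 0.23272$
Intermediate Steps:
$o = -14250$ ($o = - \frac{\left(-19\right) \left(\left(-1\right) 1500\right)}{2} = - \frac{\left(-19\right) \left(-1500\right)}{2} = \left(- \frac{1}{2}\right) 28500 = -14250$)
$R = -14250$
$h{\left(E \right)} = - \frac{9}{30 + E}$ ($h{\left(E \right)} = - \frac{9}{E + 30} = - \frac{9}{30 + E}$)
$v{\left(U,Q \right)} = - \frac{1403}{4} + \frac{61 U}{4}$ ($v{\left(U,Q \right)} = \frac{\left(U - 23\right) \left(-40 + 101\right)}{4} = \frac{\left(-23 + U\right) 61}{4} = \frac{-1403 + 61 U}{4} = - \frac{1403}{4} + \frac{61 U}{4}$)
$\frac{R + v{\left(208,-83 \right)}}{h{\left(-31 \right)} - 49118} = \frac{-14250 + \left(- \frac{1403}{4} + \frac{61}{4} \cdot 208\right)}{- \frac{9}{30 - 31} - 49118} = \frac{-14250 + \left(- \frac{1403}{4} + 3172\right)}{- \frac{9}{-1} - 49118} = \frac{-14250 + \frac{11285}{4}}{\left(-9\right) \left(-1\right) - 49118} = - \frac{45715}{4 \left(9 - 49118\right)} = - \frac{45715}{4 \left(-49109\right)} = \left(- \frac{45715}{4}\right) \left(- \frac{1}{49109}\right) = \frac{45715}{196436}$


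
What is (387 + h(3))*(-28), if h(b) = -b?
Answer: -10752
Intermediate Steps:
(387 + h(3))*(-28) = (387 - 1*3)*(-28) = (387 - 3)*(-28) = 384*(-28) = -10752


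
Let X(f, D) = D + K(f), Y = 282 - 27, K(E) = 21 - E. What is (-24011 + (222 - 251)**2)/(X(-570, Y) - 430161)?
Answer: 4634/85863 ≈ 0.053970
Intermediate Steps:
Y = 255
X(f, D) = 21 + D - f (X(f, D) = D + (21 - f) = 21 + D - f)
(-24011 + (222 - 251)**2)/(X(-570, Y) - 430161) = (-24011 + (222 - 251)**2)/((21 + 255 - 1*(-570)) - 430161) = (-24011 + (-29)**2)/((21 + 255 + 570) - 430161) = (-24011 + 841)/(846 - 430161) = -23170/(-429315) = -23170*(-1/429315) = 4634/85863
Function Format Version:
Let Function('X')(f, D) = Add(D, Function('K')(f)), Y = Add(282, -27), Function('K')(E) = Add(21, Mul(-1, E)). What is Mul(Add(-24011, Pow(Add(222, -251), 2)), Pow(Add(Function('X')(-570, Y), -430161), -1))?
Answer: Rational(4634, 85863) ≈ 0.053970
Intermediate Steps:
Y = 255
Function('X')(f, D) = Add(21, D, Mul(-1, f)) (Function('X')(f, D) = Add(D, Add(21, Mul(-1, f))) = Add(21, D, Mul(-1, f)))
Mul(Add(-24011, Pow(Add(222, -251), 2)), Pow(Add(Function('X')(-570, Y), -430161), -1)) = Mul(Add(-24011, Pow(Add(222, -251), 2)), Pow(Add(Add(21, 255, Mul(-1, -570)), -430161), -1)) = Mul(Add(-24011, Pow(-29, 2)), Pow(Add(Add(21, 255, 570), -430161), -1)) = Mul(Add(-24011, 841), Pow(Add(846, -430161), -1)) = Mul(-23170, Pow(-429315, -1)) = Mul(-23170, Rational(-1, 429315)) = Rational(4634, 85863)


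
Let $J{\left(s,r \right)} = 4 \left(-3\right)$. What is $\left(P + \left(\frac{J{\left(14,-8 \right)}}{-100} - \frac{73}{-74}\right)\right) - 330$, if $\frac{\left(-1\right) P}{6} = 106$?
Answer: $- \frac{1785053}{1850} \approx -964.89$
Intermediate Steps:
$J{\left(s,r \right)} = -12$
$P = -636$ ($P = \left(-6\right) 106 = -636$)
$\left(P + \left(\frac{J{\left(14,-8 \right)}}{-100} - \frac{73}{-74}\right)\right) - 330 = \left(-636 - \left(- \frac{73}{74} - \frac{3}{25}\right)\right) - 330 = \left(-636 - - \frac{2047}{1850}\right) - 330 = \left(-636 + \left(\frac{3}{25} + \frac{73}{74}\right)\right) - 330 = \left(-636 + \frac{2047}{1850}\right) - 330 = - \frac{1174553}{1850} - 330 = - \frac{1785053}{1850}$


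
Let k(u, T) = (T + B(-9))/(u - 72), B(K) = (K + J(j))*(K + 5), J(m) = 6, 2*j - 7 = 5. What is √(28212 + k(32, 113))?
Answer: √451342/4 ≈ 167.96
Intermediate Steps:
j = 6 (j = 7/2 + (½)*5 = 7/2 + 5/2 = 6)
B(K) = (5 + K)*(6 + K) (B(K) = (K + 6)*(K + 5) = (6 + K)*(5 + K) = (5 + K)*(6 + K))
k(u, T) = (12 + T)/(-72 + u) (k(u, T) = (T + (30 + (-9)² + 11*(-9)))/(u - 72) = (T + (30 + 81 - 99))/(-72 + u) = (T + 12)/(-72 + u) = (12 + T)/(-72 + u))
√(28212 + k(32, 113)) = √(28212 + (12 + 113)/(-72 + 32)) = √(28212 + 125/(-40)) = √(28212 - 1/40*125) = √(28212 - 25/8) = √(225671/8) = √451342/4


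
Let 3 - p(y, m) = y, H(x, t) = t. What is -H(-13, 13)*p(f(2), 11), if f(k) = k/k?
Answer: -26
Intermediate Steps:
f(k) = 1
p(y, m) = 3 - y
-H(-13, 13)*p(f(2), 11) = -13*(3 - 1*1) = -13*(3 - 1) = -13*2 = -1*26 = -26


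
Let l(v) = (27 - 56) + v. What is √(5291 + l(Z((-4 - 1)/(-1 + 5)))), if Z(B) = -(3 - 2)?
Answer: √5261 ≈ 72.533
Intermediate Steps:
Z(B) = -1 (Z(B) = -1*1 = -1)
l(v) = -29 + v
√(5291 + l(Z((-4 - 1)/(-1 + 5)))) = √(5291 + (-29 - 1)) = √(5291 - 30) = √5261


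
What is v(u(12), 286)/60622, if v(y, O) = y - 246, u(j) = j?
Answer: -117/30311 ≈ -0.0038600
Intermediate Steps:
v(y, O) = -246 + y
v(u(12), 286)/60622 = (-246 + 12)/60622 = -234*1/60622 = -117/30311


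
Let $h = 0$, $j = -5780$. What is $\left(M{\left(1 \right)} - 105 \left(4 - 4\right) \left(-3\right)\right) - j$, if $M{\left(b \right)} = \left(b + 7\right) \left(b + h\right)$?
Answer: $5788$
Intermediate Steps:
$M{\left(b \right)} = b \left(7 + b\right)$ ($M{\left(b \right)} = \left(b + 7\right) \left(b + 0\right) = \left(7 + b\right) b = b \left(7 + b\right)$)
$\left(M{\left(1 \right)} - 105 \left(4 - 4\right) \left(-3\right)\right) - j = \left(1 \left(7 + 1\right) - 105 \left(4 - 4\right) \left(-3\right)\right) - -5780 = \left(1 \cdot 8 - 105 \cdot 0 \left(-3\right)\right) + 5780 = \left(8 - 0\right) + 5780 = \left(8 + 0\right) + 5780 = 8 + 5780 = 5788$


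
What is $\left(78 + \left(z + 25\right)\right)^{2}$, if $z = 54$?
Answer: $24649$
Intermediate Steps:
$\left(78 + \left(z + 25\right)\right)^{2} = \left(78 + \left(54 + 25\right)\right)^{2} = \left(78 + 79\right)^{2} = 157^{2} = 24649$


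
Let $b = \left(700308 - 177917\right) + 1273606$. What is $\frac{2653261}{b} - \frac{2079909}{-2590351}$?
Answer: $\frac{10608387608884}{4652262624947} \approx 2.2803$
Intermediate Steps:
$b = 1795997$ ($b = 522391 + 1273606 = 1795997$)
$\frac{2653261}{b} - \frac{2079909}{-2590351} = \frac{2653261}{1795997} - \frac{2079909}{-2590351} = 2653261 \cdot \frac{1}{1795997} - - \frac{2079909}{2590351} = \frac{2653261}{1795997} + \frac{2079909}{2590351} = \frac{10608387608884}{4652262624947}$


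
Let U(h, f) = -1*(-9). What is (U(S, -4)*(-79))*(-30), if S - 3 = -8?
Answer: 21330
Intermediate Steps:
S = -5 (S = 3 - 8 = -5)
U(h, f) = 9
(U(S, -4)*(-79))*(-30) = (9*(-79))*(-30) = -711*(-30) = 21330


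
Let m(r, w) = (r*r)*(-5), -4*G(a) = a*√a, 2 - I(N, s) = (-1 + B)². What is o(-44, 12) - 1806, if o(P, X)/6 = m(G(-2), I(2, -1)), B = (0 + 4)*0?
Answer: -1791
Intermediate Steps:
B = 0 (B = 4*0 = 0)
I(N, s) = 1 (I(N, s) = 2 - (-1 + 0)² = 2 - 1*(-1)² = 2 - 1*1 = 2 - 1 = 1)
G(a) = -a^(3/2)/4 (G(a) = -a*√a/4 = -a^(3/2)/4)
m(r, w) = -5*r² (m(r, w) = r²*(-5) = -5*r²)
o(P, X) = 15 (o(P, X) = 6*(-5*(-(-1)*I*√2/2)²) = 6*(-5*(I*√2/2)²) = 6*(-5*(-½)) = 6*(5/2) = 15)
o(-44, 12) - 1806 = 15 - 1806 = -1791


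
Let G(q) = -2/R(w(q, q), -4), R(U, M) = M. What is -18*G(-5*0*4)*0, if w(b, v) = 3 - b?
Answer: 0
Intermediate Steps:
G(q) = 1/2 (G(q) = -2/(-4) = -2*(-1/4) = 1/2)
-18*G(-5*0*4)*0 = -18*1/2*0 = -9*0 = 0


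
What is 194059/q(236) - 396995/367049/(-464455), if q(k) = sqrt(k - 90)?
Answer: 79399/34095548659 + 194059*sqrt(146)/146 ≈ 16060.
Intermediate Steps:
q(k) = sqrt(-90 + k)
194059/q(236) - 396995/367049/(-464455) = 194059/(sqrt(-90 + 236)) - 396995/367049/(-464455) = 194059/(sqrt(146)) - 396995*1/367049*(-1/464455) = 194059*(sqrt(146)/146) - 396995/367049*(-1/464455) = 194059*sqrt(146)/146 + 79399/34095548659 = 79399/34095548659 + 194059*sqrt(146)/146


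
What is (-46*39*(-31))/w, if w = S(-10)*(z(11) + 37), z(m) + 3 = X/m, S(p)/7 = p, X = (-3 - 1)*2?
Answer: -101959/4270 ≈ -23.878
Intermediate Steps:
X = -8 (X = -4*2 = -8)
S(p) = 7*p
z(m) = -3 - 8/m
w = -25620/11 (w = (7*(-10))*((-3 - 8/11) + 37) = -70*((-3 - 8*1/11) + 37) = -70*((-3 - 8/11) + 37) = -70*(-41/11 + 37) = -70*366/11 = -25620/11 ≈ -2329.1)
(-46*39*(-31))/w = (-46*39*(-31))/(-25620/11) = -1794*(-31)*(-11/25620) = 55614*(-11/25620) = -101959/4270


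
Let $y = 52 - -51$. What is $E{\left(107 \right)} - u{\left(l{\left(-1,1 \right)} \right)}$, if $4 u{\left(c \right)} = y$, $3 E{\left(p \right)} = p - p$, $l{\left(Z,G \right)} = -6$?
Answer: $- \frac{103}{4} \approx -25.75$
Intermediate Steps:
$E{\left(p \right)} = 0$ ($E{\left(p \right)} = \frac{p - p}{3} = \frac{1}{3} \cdot 0 = 0$)
$y = 103$ ($y = 52 + 51 = 103$)
$u{\left(c \right)} = \frac{103}{4}$ ($u{\left(c \right)} = \frac{1}{4} \cdot 103 = \frac{103}{4}$)
$E{\left(107 \right)} - u{\left(l{\left(-1,1 \right)} \right)} = 0 - \frac{103}{4} = - \frac{103}{4}$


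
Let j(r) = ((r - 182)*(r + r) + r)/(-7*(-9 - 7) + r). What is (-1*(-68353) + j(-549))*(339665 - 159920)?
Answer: 227167764180/19 ≈ 1.1956e+10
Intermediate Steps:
j(r) = (r + 2*r*(-182 + r))/(112 + r) (j(r) = ((-182 + r)*(2*r) + r)/(-7*(-16) + r) = (2*r*(-182 + r) + r)/(112 + r) = (r + 2*r*(-182 + r))/(112 + r))
(-1*(-68353) + j(-549))*(339665 - 159920) = (-1*(-68353) - 549*(-363 + 2*(-549))/(112 - 549))*(339665 - 159920) = (68353 - 549*(-363 - 1098)/(-437))*179745 = (68353 - 549*(-1/437)*(-1461))*179745 = (68353 - 802089/437)*179745 = (29068172/437)*179745 = 227167764180/19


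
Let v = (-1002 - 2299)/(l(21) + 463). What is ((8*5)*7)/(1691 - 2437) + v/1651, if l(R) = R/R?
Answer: -108480233/285741872 ≈ -0.37964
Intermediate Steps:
l(R) = 1
v = -3301/464 (v = (-1002 - 2299)/(1 + 463) = -3301/464 ≈ -7.1142)
((8*5)*7)/(1691 - 2437) + v/1651 = ((8*5)*7)/(1691 - 2437) - 3301/464/1651 = (40*7)/(-746) - 3301/464*1/1651 = 280*(-1/746) - 3301/766064 = -140/373 - 3301/766064 = -108480233/285741872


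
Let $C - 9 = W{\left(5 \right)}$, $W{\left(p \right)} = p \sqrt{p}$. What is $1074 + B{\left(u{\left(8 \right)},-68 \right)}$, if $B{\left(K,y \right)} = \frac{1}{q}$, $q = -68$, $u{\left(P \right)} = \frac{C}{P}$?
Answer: $\frac{73031}{68} \approx 1074.0$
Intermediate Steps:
$W{\left(p \right)} = p^{\frac{3}{2}}$
$C = 9 + 5 \sqrt{5}$ ($C = 9 + 5^{\frac{3}{2}} = 9 + 5 \sqrt{5} \approx 20.18$)
$u{\left(P \right)} = \frac{9 + 5 \sqrt{5}}{P}$
$B{\left(K,y \right)} = - \frac{1}{68}$ ($B{\left(K,y \right)} = \frac{1}{-68} = - \frac{1}{68}$)
$1074 + B{\left(u{\left(8 \right)},-68 \right)} = 1074 - \frac{1}{68} = \frac{73031}{68}$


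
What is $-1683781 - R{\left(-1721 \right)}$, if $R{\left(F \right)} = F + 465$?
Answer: $-1682525$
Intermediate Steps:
$R{\left(F \right)} = 465 + F$
$-1683781 - R{\left(-1721 \right)} = -1683781 - \left(465 - 1721\right) = -1683781 - -1256 = -1683781 + 1256 = -1682525$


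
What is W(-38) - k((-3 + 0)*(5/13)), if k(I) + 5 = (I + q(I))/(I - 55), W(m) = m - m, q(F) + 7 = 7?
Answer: 727/146 ≈ 4.9795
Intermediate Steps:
q(F) = 0 (q(F) = -7 + 7 = 0)
W(m) = 0
k(I) = -5 + I/(-55 + I) (k(I) = -5 + (I + 0)/(I - 55) = -5 + I/(-55 + I))
W(-38) - k((-3 + 0)*(5/13)) = 0 - (275 - 4*(-3 + 0)*5/13)/(-55 + (-3 + 0)*(5/13)) = 0 - (275 - (-12)*5*(1/13))/(-55 - 15/13) = 0 - (275 - (-12)*5/13)/(-55 - 3*5/13) = 0 - (275 - 4*(-15/13))/(-55 - 15/13) = 0 - (275 + 60/13)/(-730/13) = 0 - (-13)*3635/(730*13) = 0 - 1*(-727/146) = 0 + 727/146 = 727/146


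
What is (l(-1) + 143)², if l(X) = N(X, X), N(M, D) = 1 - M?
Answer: 21025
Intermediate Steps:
l(X) = 1 - X
(l(-1) + 143)² = ((1 - 1*(-1)) + 143)² = ((1 + 1) + 143)² = (2 + 143)² = 145² = 21025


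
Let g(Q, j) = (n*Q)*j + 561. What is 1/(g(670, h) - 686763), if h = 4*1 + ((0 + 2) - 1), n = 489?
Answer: 1/951948 ≈ 1.0505e-6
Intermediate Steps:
h = 5 (h = 4 + (2 - 1) = 4 + 1 = 5)
g(Q, j) = 561 + 489*Q*j (g(Q, j) = (489*Q)*j + 561 = 489*Q*j + 561 = 561 + 489*Q*j)
1/(g(670, h) - 686763) = 1/((561 + 489*670*5) - 686763) = 1/((561 + 1638150) - 686763) = 1/(1638711 - 686763) = 1/951948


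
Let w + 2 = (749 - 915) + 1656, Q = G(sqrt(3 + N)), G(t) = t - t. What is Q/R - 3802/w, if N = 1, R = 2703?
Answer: -1901/744 ≈ -2.5551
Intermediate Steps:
G(t) = 0
Q = 0
w = 1488 (w = -2 + ((749 - 915) + 1656) = -2 + (-166 + 1656) = -2 + 1490 = 1488)
Q/R - 3802/w = 0/2703 - 3802/1488 = 0*(1/2703) - 3802*1/1488 = 0 - 1901/744 = -1901/744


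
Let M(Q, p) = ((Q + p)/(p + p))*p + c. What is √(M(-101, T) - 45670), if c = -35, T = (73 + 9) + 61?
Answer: 18*I*√141 ≈ 213.74*I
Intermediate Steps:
T = 143 (T = 82 + 61 = 143)
M(Q, p) = -35 + Q/2 + p/2 (M(Q, p) = ((Q + p)/(p + p))*p - 35 = ((Q + p)/((2*p)))*p - 35 = ((Q + p)*(1/(2*p)))*p - 35 = ((Q + p)/(2*p))*p - 35 = (Q/2 + p/2) - 35 = -35 + Q/2 + p/2)
√(M(-101, T) - 45670) = √((-35 + (½)*(-101) + (½)*143) - 45670) = √((-35 - 101/2 + 143/2) - 45670) = √(-14 - 45670) = √(-45684) = 18*I*√141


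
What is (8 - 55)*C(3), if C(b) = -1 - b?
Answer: 188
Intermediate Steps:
(8 - 55)*C(3) = (8 - 55)*(-1 - 1*3) = -47*(-1 - 3) = -47*(-4) = 188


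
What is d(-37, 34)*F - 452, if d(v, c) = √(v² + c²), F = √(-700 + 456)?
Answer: -452 + 10*I*√6161 ≈ -452.0 + 784.92*I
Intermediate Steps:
F = 2*I*√61 (F = √(-244) = 2*I*√61 ≈ 15.62*I)
d(v, c) = √(c² + v²)
d(-37, 34)*F - 452 = √(34² + (-37)²)*(2*I*√61) - 452 = √(1156 + 1369)*(2*I*√61) - 452 = √2525*(2*I*√61) - 452 = (5*√101)*(2*I*√61) - 452 = 10*I*√6161 - 452 = -452 + 10*I*√6161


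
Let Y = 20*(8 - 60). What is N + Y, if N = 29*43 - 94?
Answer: 113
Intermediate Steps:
Y = -1040 (Y = 20*(-52) = -1040)
N = 1153 (N = 1247 - 94 = 1153)
N + Y = 1153 - 1040 = 113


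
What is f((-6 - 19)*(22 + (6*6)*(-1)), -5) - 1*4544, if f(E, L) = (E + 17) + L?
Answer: -4182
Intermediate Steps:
f(E, L) = 17 + E + L (f(E, L) = (17 + E) + L = 17 + E + L)
f((-6 - 19)*(22 + (6*6)*(-1)), -5) - 1*4544 = (17 + (-6 - 19)*(22 + (6*6)*(-1)) - 5) - 1*4544 = (17 - 25*(22 + 36*(-1)) - 5) - 4544 = (17 - 25*(22 - 36) - 5) - 4544 = (17 - 25*(-14) - 5) - 4544 = (17 + 350 - 5) - 4544 = 362 - 4544 = -4182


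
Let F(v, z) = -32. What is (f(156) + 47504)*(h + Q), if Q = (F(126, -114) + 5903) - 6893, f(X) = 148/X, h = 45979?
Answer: 83291519201/39 ≈ 2.1357e+9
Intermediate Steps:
Q = -1022 (Q = (-32 + 5903) - 6893 = 5871 - 6893 = -1022)
(f(156) + 47504)*(h + Q) = (148/156 + 47504)*(45979 - 1022) = (148*(1/156) + 47504)*44957 = (37/39 + 47504)*44957 = (1852693/39)*44957 = 83291519201/39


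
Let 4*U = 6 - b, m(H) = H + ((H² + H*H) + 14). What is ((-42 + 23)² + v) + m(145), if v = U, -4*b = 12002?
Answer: 346573/8 ≈ 43322.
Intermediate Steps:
b = -6001/2 (b = -¼*12002 = -6001/2 ≈ -3000.5)
m(H) = 14 + H + 2*H² (m(H) = H + ((H² + H²) + 14) = H + (2*H² + 14) = H + (14 + 2*H²) = 14 + H + 2*H²)
U = 6013/8 (U = (6 - 1*(-6001/2))/4 = (6 + 6001/2)/4 = (¼)*(6013/2) = 6013/8 ≈ 751.63)
v = 6013/8 ≈ 751.63
((-42 + 23)² + v) + m(145) = ((-42 + 23)² + 6013/8) + (14 + 145 + 2*145²) = ((-19)² + 6013/8) + (14 + 145 + 2*21025) = (361 + 6013/8) + (14 + 145 + 42050) = 8901/8 + 42209 = 346573/8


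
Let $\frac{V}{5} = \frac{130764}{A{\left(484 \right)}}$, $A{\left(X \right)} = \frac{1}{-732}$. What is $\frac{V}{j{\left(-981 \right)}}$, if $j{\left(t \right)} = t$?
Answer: $\frac{53177360}{109} \approx 4.8787 \cdot 10^{5}$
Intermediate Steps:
$A{\left(X \right)} = - \frac{1}{732}$
$V = -478596240$ ($V = 5 \frac{130764}{- \frac{1}{732}} = 5 \cdot 130764 \left(-732\right) = 5 \left(-95719248\right) = -478596240$)
$\frac{V}{j{\left(-981 \right)}} = - \frac{478596240}{-981} = \left(-478596240\right) \left(- \frac{1}{981}\right) = \frac{53177360}{109}$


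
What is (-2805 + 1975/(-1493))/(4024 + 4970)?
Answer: -2094920/6714021 ≈ -0.31202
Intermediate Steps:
(-2805 + 1975/(-1493))/(4024 + 4970) = (-2805 + 1975*(-1/1493))/8994 = (-2805 - 1975/1493)*(1/8994) = -4189840/1493*1/8994 = -2094920/6714021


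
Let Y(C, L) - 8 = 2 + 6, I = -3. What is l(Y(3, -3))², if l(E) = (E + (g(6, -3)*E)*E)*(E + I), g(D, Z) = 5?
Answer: 283855104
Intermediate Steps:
Y(C, L) = 16 (Y(C, L) = 8 + (2 + 6) = 8 + 8 = 16)
l(E) = (-3 + E)*(E + 5*E²) (l(E) = (E + (5*E)*E)*(E - 3) = (E + 5*E²)*(-3 + E) = (-3 + E)*(E + 5*E²))
l(Y(3, -3))² = (16*(-3 - 14*16 + 5*16²))² = (16*(-3 - 224 + 5*256))² = (16*(-3 - 224 + 1280))² = (16*1053)² = 16848² = 283855104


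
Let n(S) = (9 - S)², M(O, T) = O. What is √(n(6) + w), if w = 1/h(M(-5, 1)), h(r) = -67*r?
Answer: 2*√252590/335 ≈ 3.0005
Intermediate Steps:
w = 1/335 (w = 1/(-67*(-5)) = 1/335 ≈ 0.0029851)
√(n(6) + w) = √((-9 + 6)² + 1/335) = √((-3)² + 1/335) = √(9 + 1/335) = √(3016/335) = 2*√252590/335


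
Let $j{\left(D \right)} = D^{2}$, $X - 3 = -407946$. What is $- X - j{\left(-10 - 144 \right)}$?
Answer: $384227$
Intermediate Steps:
$X = -407943$ ($X = 3 - 407946 = -407943$)
$- X - j{\left(-10 - 144 \right)} = \left(-1\right) \left(-407943\right) - \left(-10 - 144\right)^{2} = 407943 - \left(-10 - 144\right)^{2} = 407943 - \left(-154\right)^{2} = 407943 - 23716 = 384227$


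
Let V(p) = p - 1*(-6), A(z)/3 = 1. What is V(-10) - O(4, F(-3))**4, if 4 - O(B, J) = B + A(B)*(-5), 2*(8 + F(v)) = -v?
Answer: -50629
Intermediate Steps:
A(z) = 3 (A(z) = 3*1 = 3)
V(p) = 6 + p (V(p) = p + 6 = 6 + p)
F(v) = -8 - v/2 (F(v) = -8 + (-v)/2 = -8 - v/2)
O(B, J) = 19 - B (O(B, J) = 4 - (B + 3*(-5)) = 4 - (B - 15) = 4 - (-15 + B) = 4 + (15 - B) = 19 - B)
V(-10) - O(4, F(-3))**4 = (6 - 10) - (19 - 1*4)**4 = -4 - (19 - 4)**4 = -4 - 1*15**4 = -4 - 1*50625 = -4 - 50625 = -50629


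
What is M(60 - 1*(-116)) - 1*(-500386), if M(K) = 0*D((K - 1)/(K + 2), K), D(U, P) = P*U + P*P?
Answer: 500386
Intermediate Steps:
D(U, P) = P² + P*U (D(U, P) = P*U + P² = P² + P*U)
M(K) = 0 (M(K) = 0*(K*(K + (K - 1)/(K + 2))) = 0*(K*(K + (-1 + K)/(2 + K))) = 0)
M(60 - 1*(-116)) - 1*(-500386) = 0 - 1*(-500386) = 0 + 500386 = 500386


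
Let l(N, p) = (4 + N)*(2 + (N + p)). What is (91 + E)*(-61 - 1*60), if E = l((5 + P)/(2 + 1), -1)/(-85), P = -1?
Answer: -8409863/765 ≈ -10993.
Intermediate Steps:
l(N, p) = (4 + N)*(2 + N + p)
E = -112/765 (E = (8 + ((5 - 1)/(2 + 1))² + 4*(-1) + 6*((5 - 1)/(2 + 1)) + ((5 - 1)/(2 + 1))*(-1))/(-85) = (8 + (4/3)² - 4 + 6*(4/3) + (4/3)*(-1))*(-1/85) = (8 + 16/9 - 4 + 8 - 4/3)*(-1/85) = (112/9)*(-1/85) = -112/765 ≈ -0.14641)
(91 + E)*(-61 - 1*60) = (91 - 112/765)*(-61 - 1*60) = 69503*(-61 - 60)/765 = (69503/765)*(-121) = -8409863/765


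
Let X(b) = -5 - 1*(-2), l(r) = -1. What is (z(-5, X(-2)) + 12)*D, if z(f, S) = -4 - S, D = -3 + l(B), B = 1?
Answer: -44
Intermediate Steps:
X(b) = -3 (X(b) = -5 + 2 = -3)
D = -4 (D = -3 - 1 = -4)
(z(-5, X(-2)) + 12)*D = ((-4 - 1*(-3)) + 12)*(-4) = ((-4 + 3) + 12)*(-4) = (-1 + 12)*(-4) = 11*(-4) = -44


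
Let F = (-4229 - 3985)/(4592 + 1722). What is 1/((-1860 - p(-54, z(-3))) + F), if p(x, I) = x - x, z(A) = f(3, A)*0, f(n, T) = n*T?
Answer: -3157/5876127 ≈ -0.00053726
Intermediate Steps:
f(n, T) = T*n
z(A) = 0 (z(A) = (A*3)*0 = (3*A)*0 = 0)
p(x, I) = 0
F = -4107/3157 (F = -8214/6314 = -8214*1/6314 = -4107/3157 ≈ -1.3009)
1/((-1860 - p(-54, z(-3))) + F) = 1/((-1860 - 1*0) - 4107/3157) = 1/((-1860 + 0) - 4107/3157) = 1/(-1860 - 4107/3157) = 1/(-5876127/3157) = -3157/5876127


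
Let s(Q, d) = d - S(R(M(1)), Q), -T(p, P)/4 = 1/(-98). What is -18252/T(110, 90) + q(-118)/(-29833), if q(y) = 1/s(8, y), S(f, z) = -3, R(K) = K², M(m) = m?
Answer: -1534162323329/3430795 ≈ -4.4717e+5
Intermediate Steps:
T(p, P) = 2/49 (T(p, P) = -4/(-98) = -4*(-1/98) = 2/49)
s(Q, d) = 3 + d (s(Q, d) = d - 1*(-3) = d + 3 = 3 + d)
q(y) = 1/(3 + y)
-18252/T(110, 90) + q(-118)/(-29833) = -18252/2/49 + 1/((3 - 118)*(-29833)) = -18252*49/2 - 1/29833/(-115) = -447174 - 1/115*(-1/29833) = -447174 + 1/3430795 = -1534162323329/3430795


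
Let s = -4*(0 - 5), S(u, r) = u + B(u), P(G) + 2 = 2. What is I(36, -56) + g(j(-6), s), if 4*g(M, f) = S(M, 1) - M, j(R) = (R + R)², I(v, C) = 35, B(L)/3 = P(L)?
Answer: 35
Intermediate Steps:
P(G) = 0 (P(G) = -2 + 2 = 0)
B(L) = 0 (B(L) = 3*0 = 0)
S(u, r) = u (S(u, r) = u + 0 = u)
s = 20 (s = -4*(-5) = 20)
j(R) = 4*R² (j(R) = (2*R)² = 4*R²)
g(M, f) = 0 (g(M, f) = (M - M)/4 = (¼)*0 = 0)
I(36, -56) + g(j(-6), s) = 35 + 0 = 35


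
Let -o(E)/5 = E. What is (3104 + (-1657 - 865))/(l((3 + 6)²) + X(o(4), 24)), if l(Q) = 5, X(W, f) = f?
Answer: 582/29 ≈ 20.069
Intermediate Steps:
o(E) = -5*E
(3104 + (-1657 - 865))/(l((3 + 6)²) + X(o(4), 24)) = (3104 + (-1657 - 865))/(5 + 24) = (3104 - 2522)/29 = 582*(1/29) = 582/29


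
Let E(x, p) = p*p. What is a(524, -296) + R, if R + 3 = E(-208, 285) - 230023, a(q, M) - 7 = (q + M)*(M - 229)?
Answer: -268494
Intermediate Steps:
E(x, p) = p²
a(q, M) = 7 + (-229 + M)*(M + q) (a(q, M) = 7 + (q + M)*(M - 229) = 7 + (M + q)*(-229 + M) = 7 + (-229 + M)*(M + q))
R = -148801 (R = -3 + (285² - 230023) = -3 + (81225 - 230023) = -3 - 148798 = -148801)
a(524, -296) + R = (7 + (-296)² - 229*(-296) - 229*524 - 296*524) - 148801 = (7 + 87616 + 67784 - 119996 - 155104) - 148801 = -119693 - 148801 = -268494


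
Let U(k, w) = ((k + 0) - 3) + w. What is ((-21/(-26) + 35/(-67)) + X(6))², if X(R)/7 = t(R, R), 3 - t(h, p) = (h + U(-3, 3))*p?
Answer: 33274502569/3034564 ≈ 10965.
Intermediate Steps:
U(k, w) = -3 + k + w (U(k, w) = (k - 3) + w = (-3 + k) + w = -3 + k + w)
t(h, p) = 3 - p*(-3 + h) (t(h, p) = 3 - (h + (-3 - 3 + 3))*p = 3 - (h - 3)*p = 3 - (-3 + h)*p = 3 - p*(-3 + h))
X(R) = 21 - 7*R² + 21*R (X(R) = 7*(3 + 3*R - R*R) = 7*(3 + 3*R - R²) = 7*(3 - R² + 3*R) = 21 - 7*R² + 21*R)
((-21/(-26) + 35/(-67)) + X(6))² = ((-21/(-26) + 35/(-67)) + (21 - 7*6² + 21*6))² = ((-21*(-1/26) + 35*(-1/67)) + (21 - 7*36 + 126))² = ((21/26 - 35/67) + (21 - 252 + 126))² = (497/1742 - 105)² = (-182413/1742)² = 33274502569/3034564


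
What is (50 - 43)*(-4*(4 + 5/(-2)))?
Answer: -42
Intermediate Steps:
(50 - 43)*(-4*(4 + 5/(-2))) = 7*(-4*(4 + 5*(-½))) = 7*(-4*(4 - 5/2)) = 7*(-4*3/2) = 7*(-6) = -42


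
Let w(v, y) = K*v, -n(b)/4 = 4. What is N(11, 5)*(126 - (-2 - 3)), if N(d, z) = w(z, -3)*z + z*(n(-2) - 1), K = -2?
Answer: -17685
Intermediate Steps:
n(b) = -16 (n(b) = -4*4 = -16)
w(v, y) = -2*v
N(d, z) = -17*z - 2*z² (N(d, z) = (-2*z)*z + z*(-16 - 1) = -2*z² + z*(-17) = -2*z² - 17*z = -17*z - 2*z²)
N(11, 5)*(126 - (-2 - 3)) = (-1*5*(17 + 2*5))*(126 - (-2 - 3)) = (-1*5*(17 + 10))*(126 - 1*(-5)) = (-1*5*27)*(126 + 5) = -135*131 = -17685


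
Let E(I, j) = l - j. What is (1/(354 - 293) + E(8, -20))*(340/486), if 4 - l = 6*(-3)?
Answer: 435710/14823 ≈ 29.394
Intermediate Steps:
l = 22 (l = 4 - 6*(-3) = 4 - 1*(-18) = 4 + 18 = 22)
E(I, j) = 22 - j
(1/(354 - 293) + E(8, -20))*(340/486) = (1/(354 - 293) + (22 - 1*(-20)))*(340/486) = (1/61 + (22 + 20))*(340*(1/486)) = (1/61 + 42)*(170/243) = (2563/61)*(170/243) = 435710/14823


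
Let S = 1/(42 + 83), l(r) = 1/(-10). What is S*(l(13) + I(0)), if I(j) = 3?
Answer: 29/1250 ≈ 0.023200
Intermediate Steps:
l(r) = -1/10
S = 1/125 ≈ 0.0080000
S*(l(13) + I(0)) = (-1/10 + 3)/125 = (1/125)*(29/10) = 29/1250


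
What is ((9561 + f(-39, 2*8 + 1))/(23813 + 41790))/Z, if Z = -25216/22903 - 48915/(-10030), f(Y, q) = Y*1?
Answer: 25733719188/669446789827 ≈ 0.038440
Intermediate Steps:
f(Y, q) = Y
Z = 173476753/45943418 (Z = -25216*1/22903 - 48915*(-1/10030) = -25216/22903 + 9783/2006 = 173476753/45943418 ≈ 3.7759)
((9561 + f(-39, 2*8 + 1))/(23813 + 41790))/Z = ((9561 - 39)/(23813 + 41790))/(173476753/45943418) = (9522/65603)*(45943418/173476753) = 25733719188/669446789827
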